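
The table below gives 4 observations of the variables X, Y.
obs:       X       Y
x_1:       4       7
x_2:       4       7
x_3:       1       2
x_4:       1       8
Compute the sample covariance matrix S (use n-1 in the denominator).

Step 1 — column means:
  mean(X) = (4 + 4 + 1 + 1) / 4 = 10/4 = 2.5
  mean(Y) = (7 + 7 + 2 + 8) / 4 = 24/4 = 6

Step 2 — sample covariance S[i,j] = (1/(n-1)) · Σ_k (x_{k,i} - mean_i) · (x_{k,j} - mean_j), with n-1 = 3.
  S[X,X] = ((1.5)·(1.5) + (1.5)·(1.5) + (-1.5)·(-1.5) + (-1.5)·(-1.5)) / 3 = 9/3 = 3
  S[X,Y] = ((1.5)·(1) + (1.5)·(1) + (-1.5)·(-4) + (-1.5)·(2)) / 3 = 6/3 = 2
  S[Y,Y] = ((1)·(1) + (1)·(1) + (-4)·(-4) + (2)·(2)) / 3 = 22/3 = 7.3333

S is symmetric (S[j,i] = S[i,j]). Assembling:

S = [[3, 2],
 [2, 7.3333]]


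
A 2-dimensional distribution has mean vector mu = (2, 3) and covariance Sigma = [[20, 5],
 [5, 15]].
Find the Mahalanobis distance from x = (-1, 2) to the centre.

Step 1 — centre the observation: (x - mu) = (-3, -1).

Step 2 — invert Sigma. det(Sigma) = 20·15 - (5)² = 275.
  Sigma^{-1} = (1/det) · [[d, -b], [-b, a]] = [[0.0545, -0.0182],
 [-0.0182, 0.0727]].

Step 3 — form the quadratic (x - mu)^T · Sigma^{-1} · (x - mu):
  Sigma^{-1} · (x - mu) = (-0.1455, -0.0182).
  (x - mu)^T · [Sigma^{-1} · (x - mu)] = (-3)·(-0.1455) + (-1)·(-0.0182) = 0.4545.

Step 4 — take square root: d = √(0.4545) ≈ 0.6742.

d(x, mu) = √(0.4545) ≈ 0.6742


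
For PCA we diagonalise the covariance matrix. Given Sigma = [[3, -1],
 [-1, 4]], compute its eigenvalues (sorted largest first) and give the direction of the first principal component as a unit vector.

Step 1 — characteristic polynomial of 2×2 Sigma:
  det(Sigma - λI) = λ² - trace · λ + det = 0.
  trace = 3 + 4 = 7, det = 3·4 - (-1)² = 11.
Step 2 — discriminant:
  Δ = trace² - 4·det = 49 - 44 = 5.
Step 3 — eigenvalues:
  λ = (trace ± √Δ)/2 = (7 ± 2.2361)/2,
  λ_1 = 4.618,  λ_2 = 2.382.

Step 4 — unit eigenvector for λ_1: solve (Sigma - λ_1 I)v = 0. First row:
  (3 - 4.618)·v_x + (-1)·v_y = 0, i.e. (-1.618)·v_x + (-1)·v_y = 0,
  so v ∝ (b, λ_1 - a) = (-1, 1.618); multiply by -1 so the first entry is positive: u = (1, -1.618).
  ||u|| = √((1)² + (-1.618)²) = √(3.618) ≈ 1.9021,
  v_1 = u/||u|| ≈ (0.5257, -0.8507) (||v_1|| = 1).

λ_1 = 4.618,  λ_2 = 2.382;  v_1 ≈ (0.5257, -0.8507)


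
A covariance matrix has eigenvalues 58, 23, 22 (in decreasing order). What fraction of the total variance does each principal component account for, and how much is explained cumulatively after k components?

Step 1 — total variance = trace(Sigma) = Σ λ_i = 58 + 23 + 22 = 103.

Step 2 — fraction explained by component i = λ_i / Σ λ:
  PC1: 58/103 = 0.5631
  PC2: 23/103 = 0.2233
  PC3: 22/103 = 0.2136

Step 3 — cumulative fraction after k components = (λ_1 + ... + λ_k) / Σ λ:
  k = 1: 58/103 = 0.5631
  k = 2: (58 + 23)/103 = 81/103 = 0.7864
  k = 3: (58 + 23 + 22)/103 = 103/103 = 1

Summary (fraction, with percent):

explained: PC1 0.5631 (56.31%), PC2 0.2233 (22.33%), PC3 0.2136 (21.36%);  cumulative: 0.5631, 0.7864, 1


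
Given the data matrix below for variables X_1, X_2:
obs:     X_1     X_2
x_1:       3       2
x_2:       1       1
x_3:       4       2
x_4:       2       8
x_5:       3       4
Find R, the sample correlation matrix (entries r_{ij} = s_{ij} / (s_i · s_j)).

Step 1 — column means:
  mean(X_1) = (3 + 1 + 4 + 2 + 3) / 5 = 13/5 = 2.6
  mean(X_2) = (2 + 1 + 2 + 8 + 4) / 5 = 17/5 = 3.4

Step 2 — sample variances and covariances s[i,j] = (1/(n-1)) · Σ_k (x_{k,i} - mean_i) · (x_{k,j} - mean_j), with n-1 = 4:
  s[X_1,X_1] = ((0.4)·(0.4) + (-1.6)·(-1.6) + (1.4)·(1.4) + (-0.6)·(-0.6) + (0.4)·(0.4)) / 4 = 5.2/4 = 1.3
  s[X_1,X_2] = ((0.4)·(-1.4) + (-1.6)·(-2.4) + (1.4)·(-1.4) + (-0.6)·(4.6) + (0.4)·(0.6)) / 4 = -1.2/4 = -0.3
  s[X_2,X_2] = ((-1.4)·(-1.4) + (-2.4)·(-2.4) + (-1.4)·(-1.4) + (4.6)·(4.6) + (0.6)·(0.6)) / 4 = 31.2/4 = 7.8
  Sample standard deviations s_i = √(s[i,i]):
  s(X_1) = √(1.3) = 1.1402
  s(X_2) = √(7.8) = 2.7928

Step 3 — r_{ij} = s_{ij} / (s_i · s_j):
  r[X_1,X_1] = 1 (diagonal).
  r[X_1,X_2] = -0.3 / (1.1402 · 2.7928) = -0.3 / 3.1843 = -0.0942
  r[X_2,X_2] = 1 (diagonal).

R is symmetric with unit diagonal. Assembling:

R = [[1, -0.0942],
 [-0.0942, 1]]


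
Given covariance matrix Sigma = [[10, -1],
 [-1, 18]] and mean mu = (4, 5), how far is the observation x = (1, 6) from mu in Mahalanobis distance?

Step 1 — centre the observation: (x - mu) = (-3, 1).

Step 2 — invert Sigma. det(Sigma) = 10·18 - (-1)² = 179.
  Sigma^{-1} = (1/det) · [[d, -b], [-b, a]] = [[0.1006, 0.0056],
 [0.0056, 0.0559]].

Step 3 — form the quadratic (x - mu)^T · Sigma^{-1} · (x - mu):
  Sigma^{-1} · (x - mu) = (-0.2961, 0.0391).
  (x - mu)^T · [Sigma^{-1} · (x - mu)] = (-3)·(-0.2961) + (1)·(0.0391) = 0.9274.

Step 4 — take square root: d = √(0.9274) ≈ 0.963.

d(x, mu) = √(0.9274) ≈ 0.963


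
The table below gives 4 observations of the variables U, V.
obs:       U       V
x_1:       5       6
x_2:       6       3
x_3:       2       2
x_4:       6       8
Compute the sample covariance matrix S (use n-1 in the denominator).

Step 1 — column means:
  mean(U) = (5 + 6 + 2 + 6) / 4 = 19/4 = 4.75
  mean(V) = (6 + 3 + 2 + 8) / 4 = 19/4 = 4.75

Step 2 — sample covariance S[i,j] = (1/(n-1)) · Σ_k (x_{k,i} - mean_i) · (x_{k,j} - mean_j), with n-1 = 3.
  S[U,U] = ((0.25)·(0.25) + (1.25)·(1.25) + (-2.75)·(-2.75) + (1.25)·(1.25)) / 3 = 10.75/3 = 3.5833
  S[U,V] = ((0.25)·(1.25) + (1.25)·(-1.75) + (-2.75)·(-2.75) + (1.25)·(3.25)) / 3 = 9.75/3 = 3.25
  S[V,V] = ((1.25)·(1.25) + (-1.75)·(-1.75) + (-2.75)·(-2.75) + (3.25)·(3.25)) / 3 = 22.75/3 = 7.5833

S is symmetric (S[j,i] = S[i,j]). Assembling:

S = [[3.5833, 3.25],
 [3.25, 7.5833]]


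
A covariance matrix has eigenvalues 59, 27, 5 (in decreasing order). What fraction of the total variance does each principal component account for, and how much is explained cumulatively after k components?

Step 1 — total variance = trace(Sigma) = Σ λ_i = 59 + 27 + 5 = 91.

Step 2 — fraction explained by component i = λ_i / Σ λ:
  PC1: 59/91 = 0.6484
  PC2: 27/91 = 0.2967
  PC3: 5/91 = 0.0549

Step 3 — cumulative fraction after k components = (λ_1 + ... + λ_k) / Σ λ:
  k = 1: 59/91 = 0.6484
  k = 2: (59 + 27)/91 = 86/91 = 0.9451
  k = 3: (59 + 27 + 5)/91 = 91/91 = 1

Summary (fraction, with percent):

explained: PC1 0.6484 (64.84%), PC2 0.2967 (29.67%), PC3 0.0549 (5.49%);  cumulative: 0.6484, 0.9451, 1


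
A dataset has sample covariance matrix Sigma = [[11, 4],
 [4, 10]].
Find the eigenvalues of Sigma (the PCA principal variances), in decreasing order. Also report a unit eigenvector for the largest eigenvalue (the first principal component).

Step 1 — characteristic polynomial of 2×2 Sigma:
  det(Sigma - λI) = λ² - trace · λ + det = 0.
  trace = 11 + 10 = 21, det = 11·10 - (4)² = 94.
Step 2 — discriminant:
  Δ = trace² - 4·det = 441 - 376 = 65.
Step 3 — eigenvalues:
  λ = (trace ± √Δ)/2 = (21 ± 8.0623)/2,
  λ_1 = 14.5311,  λ_2 = 6.4689.

Step 4 — unit eigenvector for λ_1: solve (Sigma - λ_1 I)v = 0. First row:
  (11 - 14.5311)·v_x + (4)·v_y = 0, i.e. (-3.5311)·v_x + (4)·v_y = 0,
  so v ∝ (b, λ_1 - a) = (4, 3.5311) = u.
  ||u|| = √((4)² + (3.5311)²) = √(28.4689) ≈ 5.3356,
  v_1 = u/||u|| ≈ (0.7497, 0.6618) (||v_1|| = 1).

λ_1 = 14.5311,  λ_2 = 6.4689;  v_1 ≈ (0.7497, 0.6618)


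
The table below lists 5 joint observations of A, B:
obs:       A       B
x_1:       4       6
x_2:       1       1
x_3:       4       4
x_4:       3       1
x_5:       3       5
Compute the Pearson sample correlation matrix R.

Step 1 — column means:
  mean(A) = (4 + 1 + 4 + 3 + 3) / 5 = 15/5 = 3
  mean(B) = (6 + 1 + 4 + 1 + 5) / 5 = 17/5 = 3.4

Step 2 — sample variances and covariances s[i,j] = (1/(n-1)) · Σ_k (x_{k,i} - mean_i) · (x_{k,j} - mean_j), with n-1 = 4:
  s[A,A] = ((1)·(1) + (-2)·(-2) + (1)·(1) + (0)·(0) + (0)·(0)) / 4 = 6/4 = 1.5
  s[A,B] = ((1)·(2.6) + (-2)·(-2.4) + (1)·(0.6) + (0)·(-2.4) + (0)·(1.6)) / 4 = 8/4 = 2
  s[B,B] = ((2.6)·(2.6) + (-2.4)·(-2.4) + (0.6)·(0.6) + (-2.4)·(-2.4) + (1.6)·(1.6)) / 4 = 21.2/4 = 5.3
  Sample standard deviations s_i = √(s[i,i]):
  s(A) = √(1.5) = 1.2247
  s(B) = √(5.3) = 2.3022

Step 3 — r_{ij} = s_{ij} / (s_i · s_j):
  r[A,A] = 1 (diagonal).
  r[A,B] = 2 / (1.2247 · 2.3022) = 2 / 2.8196 = 0.7093
  r[B,B] = 1 (diagonal).

R is symmetric with unit diagonal. Assembling:

R = [[1, 0.7093],
 [0.7093, 1]]


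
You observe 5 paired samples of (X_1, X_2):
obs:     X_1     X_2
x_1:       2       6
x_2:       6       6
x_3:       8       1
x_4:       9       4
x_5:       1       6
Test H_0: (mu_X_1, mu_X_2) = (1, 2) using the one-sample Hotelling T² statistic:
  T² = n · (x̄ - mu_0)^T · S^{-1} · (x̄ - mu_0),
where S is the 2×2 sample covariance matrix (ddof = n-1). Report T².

Step 1 — sample mean vector:
  mean(X_1) = (2 + 6 + 8 + 9 + 1) / 5 = 26/5 = 5.2
  mean(X_2) = (6 + 6 + 1 + 4 + 6) / 5 = 23/5 = 4.6
  x̄ = (5.2, 4.6),  deviation x̄ - mu_0 = (5.2, 4.6) - (1, 2) = (4.2, 2.6).

Step 2 — sample covariance matrix, S[i,j] = (1/(n-1)) · Σ_k (x_{k,i} - mean_i) · (x_{k,j} - mean_j), divisor n-1 = 4:
  S[X_1,X_1] = ((-3.2)·(-3.2) + (0.8)·(0.8) + (2.8)·(2.8) + (3.8)·(3.8) + (-4.2)·(-4.2)) / 4 = 50.8/4 = 12.7
  S[X_1,X_2] = ((-3.2)·(1.4) + (0.8)·(1.4) + (2.8)·(-3.6) + (3.8)·(-0.6) + (-4.2)·(1.4)) / 4 = -21.6/4 = -5.4
  S[X_2,X_2] = ((1.4)·(1.4) + (1.4)·(1.4) + (-3.6)·(-3.6) + (-0.6)·(-0.6) + (1.4)·(1.4)) / 4 = 19.2/4 = 4.8
  S = [[12.7, -5.4],
 [-5.4, 4.8]].

Step 3 — invert S. det(S) = 12.7·4.8 - (-5.4)² = 31.8.
  S^{-1} = (1/det) · [[d, -b], [-b, a]] = [[0.1509, 0.1698],
 [0.1698, 0.3994]].

Step 4 — quadratic form (x̄ - mu_0)^T · S^{-1} · (x̄ - mu_0):
  S^{-1} · (x̄ - mu_0) = (1.0755, 1.7516),
  (x̄ - mu_0)^T · [...] = (4.2)·(1.0755) + (2.6)·(1.7516) = 9.0711.

Step 5 — scale by n: T² = 5 · 9.0711 = 45.3553.

T² ≈ 45.3553


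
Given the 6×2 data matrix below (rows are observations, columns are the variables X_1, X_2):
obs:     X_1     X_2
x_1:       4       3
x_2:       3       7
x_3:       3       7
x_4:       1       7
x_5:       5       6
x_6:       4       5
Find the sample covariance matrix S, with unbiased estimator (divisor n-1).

Step 1 — column means:
  mean(X_1) = (4 + 3 + 3 + 1 + 5 + 4) / 6 = 20/6 = 3.3333
  mean(X_2) = (3 + 7 + 7 + 7 + 6 + 5) / 6 = 35/6 = 5.8333

Step 2 — sample covariance S[i,j] = (1/(n-1)) · Σ_k (x_{k,i} - mean_i) · (x_{k,j} - mean_j), with n-1 = 5.
  S[X_1,X_1] = ((0.6667)·(0.6667) + (-0.3333)·(-0.3333) + (-0.3333)·(-0.3333) + (-2.3333)·(-2.3333) + (1.6667)·(1.6667) + (0.6667)·(0.6667)) / 5 = 9.3333/5 = 1.8667
  S[X_1,X_2] = ((0.6667)·(-2.8333) + (-0.3333)·(1.1667) + (-0.3333)·(1.1667) + (-2.3333)·(1.1667) + (1.6667)·(0.1667) + (0.6667)·(-0.8333)) / 5 = -5.6667/5 = -1.1333
  S[X_2,X_2] = ((-2.8333)·(-2.8333) + (1.1667)·(1.1667) + (1.1667)·(1.1667) + (1.1667)·(1.1667) + (0.1667)·(0.1667) + (-0.8333)·(-0.8333)) / 5 = 12.8333/5 = 2.5667

S is symmetric (S[j,i] = S[i,j]). Assembling:

S = [[1.8667, -1.1333],
 [-1.1333, 2.5667]]


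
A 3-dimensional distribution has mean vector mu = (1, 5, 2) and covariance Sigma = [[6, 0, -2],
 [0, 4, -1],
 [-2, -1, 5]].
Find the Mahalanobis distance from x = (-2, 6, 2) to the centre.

Step 1 — centre the observation: (x - mu) = (-3, 1, 0).

Step 2 — invert Sigma (cofactor / det for 3×3, or solve directly):
  Sigma^{-1} = [[0.1939, 0.0204, 0.0816],
 [0.0204, 0.2653, 0.0612],
 [0.0816, 0.0612, 0.2449]].

Step 3 — form the quadratic (x - mu)^T · Sigma^{-1} · (x - mu):
  Sigma^{-1} · (x - mu) = (-0.5612, 0.2041, -0.1837).
  (x - mu)^T · [Sigma^{-1} · (x - mu)] = (-3)·(-0.5612) + (1)·(0.2041) + (0)·(-0.1837) = 1.8878.

Step 4 — take square root: d = √(1.8878) ≈ 1.374.

d(x, mu) = √(1.8878) ≈ 1.374


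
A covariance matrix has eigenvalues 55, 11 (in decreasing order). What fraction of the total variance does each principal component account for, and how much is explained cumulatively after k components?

Step 1 — total variance = trace(Sigma) = Σ λ_i = 55 + 11 = 66.

Step 2 — fraction explained by component i = λ_i / Σ λ:
  PC1: 55/66 = 0.8333
  PC2: 11/66 = 0.1667

Step 3 — cumulative fraction after k components = (λ_1 + ... + λ_k) / Σ λ:
  k = 1: 55/66 = 0.8333
  k = 2: (55 + 11)/66 = 66/66 = 1

Summary (fraction, with percent):

explained: PC1 0.8333 (83.33%), PC2 0.1667 (16.67%);  cumulative: 0.8333, 1


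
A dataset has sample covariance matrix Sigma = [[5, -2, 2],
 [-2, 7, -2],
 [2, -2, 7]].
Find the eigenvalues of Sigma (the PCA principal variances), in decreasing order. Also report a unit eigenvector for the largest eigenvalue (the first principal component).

Step 1 — characteristic polynomial p(λ) = det(λI - Sigma) = λ³ - tr·λ² + c_1·λ - det, where tr = trace, c_1 = sum of the principal 2×2 minors, det = det(Sigma):
  tr = 5 + 7 + 7 = 19,
  c_1 = (5·7 - (-2)²) + (5·7 - (2)²) + (7·7 - (-2)²) = 31 + 31 + 45 = 107,
  det = 5·(7·7 - (-2)²) - (-2)·((-2)·7 - (-2)·(2)) + (2)·((-2)·(-2) - 7·(2)) = 5·(45) - (-2)·(-10) + (2)·(-10) = 185.
  So p(λ) = λ³ - 19λ² + 107λ - 185.
Step 2 — look for an integer root (rational root theorem: any rational root is an integer divisor of 185). Testing λ = 5:
  p(5) = 125 - 475 + 535 - 185 = 0  ✓
  Dividing out (λ - 5): p(λ) = (λ - 5)(λ² - 14λ + 37).
Step 3 — remaining eigenvalues from the quadratic λ² - 14λ + 37 = 0:
  Δ = 14² - 4·37 = 196 - 148 = 48,  λ = (14 ± √48)/2 = (14 ± 6.9282)/2 ≈ 10.4641 or 3.5359.
  Sorted: λ_1 = 10.4641,  λ_2 = 5,  λ_3 = 3.5359  (check: sum = 19 = tr ✓).

Step 4 — unit eigenvector for λ_1 ≈ 10.4641: v spans the null space of (Sigma - λ_1 I), whose rows are
  r_1 = (-5.4641, -2, 2),  r_2 = (-2, -3.4641, -2),  r_3 = (2, -2, -3.4641).
  v is orthogonal to every row, so take v ∝ r_1 × r_2 = ((-2)·(-2) - (2)·(-3.4641), (2)·(-2) - (-5.4641)·(-2), (-5.4641)·(-3.4641) - (-2)·(-2)) ≈ (10.9282, -14.9282, 14.9282).
  Let u = (10.9282, -14.9282, 14.9282).
  ||u|| = √((10.9282)² + (-14.9282)² + (14.9282)²) = √(565.1281) ≈ 23.7724,  v_1 = u/||u|| ≈ (0.4597, -0.628, 0.628) (||v_1|| = 1).

λ_1 = 10.4641,  λ_2 = 5,  λ_3 = 3.5359;  v_1 ≈ (0.4597, -0.628, 0.628)


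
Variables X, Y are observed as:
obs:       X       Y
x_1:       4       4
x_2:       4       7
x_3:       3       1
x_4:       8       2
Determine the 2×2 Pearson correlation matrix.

Step 1 — column means:
  mean(X) = (4 + 4 + 3 + 8) / 4 = 19/4 = 4.75
  mean(Y) = (4 + 7 + 1 + 2) / 4 = 14/4 = 3.5

Step 2 — sample variances and covariances s[i,j] = (1/(n-1)) · Σ_k (x_{k,i} - mean_i) · (x_{k,j} - mean_j), with n-1 = 3:
  s[X,X] = ((-0.75)·(-0.75) + (-0.75)·(-0.75) + (-1.75)·(-1.75) + (3.25)·(3.25)) / 3 = 14.75/3 = 4.9167
  s[X,Y] = ((-0.75)·(0.5) + (-0.75)·(3.5) + (-1.75)·(-2.5) + (3.25)·(-1.5)) / 3 = -3.5/3 = -1.1667
  s[Y,Y] = ((0.5)·(0.5) + (3.5)·(3.5) + (-2.5)·(-2.5) + (-1.5)·(-1.5)) / 3 = 21/3 = 7
  Sample standard deviations s_i = √(s[i,i]):
  s(X) = √(4.9167) = 2.2174
  s(Y) = √(7) = 2.6458

Step 3 — r_{ij} = s_{ij} / (s_i · s_j):
  r[X,X] = 1 (diagonal).
  r[X,Y] = -1.1667 / (2.2174 · 2.6458) = -1.1667 / 5.8666 = -0.1989
  r[Y,Y] = 1 (diagonal).

R is symmetric with unit diagonal. Assembling:

R = [[1, -0.1989],
 [-0.1989, 1]]


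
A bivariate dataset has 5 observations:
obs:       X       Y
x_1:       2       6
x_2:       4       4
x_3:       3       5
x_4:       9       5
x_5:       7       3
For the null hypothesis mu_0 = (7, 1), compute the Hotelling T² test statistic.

Step 1 — sample mean vector:
  mean(X) = (2 + 4 + 3 + 9 + 7) / 5 = 25/5 = 5
  mean(Y) = (6 + 4 + 5 + 5 + 3) / 5 = 23/5 = 4.6
  x̄ = (5, 4.6),  deviation x̄ - mu_0 = (5, 4.6) - (7, 1) = (-2, 3.6).

Step 2 — sample covariance matrix, S[i,j] = (1/(n-1)) · Σ_k (x_{k,i} - mean_i) · (x_{k,j} - mean_j), divisor n-1 = 4:
  S[X,X] = ((-3)·(-3) + (-1)·(-1) + (-2)·(-2) + (4)·(4) + (2)·(2)) / 4 = 34/4 = 8.5
  S[X,Y] = ((-3)·(1.4) + (-1)·(-0.6) + (-2)·(0.4) + (4)·(0.4) + (2)·(-1.6)) / 4 = -6/4 = -1.5
  S[Y,Y] = ((1.4)·(1.4) + (-0.6)·(-0.6) + (0.4)·(0.4) + (0.4)·(0.4) + (-1.6)·(-1.6)) / 4 = 5.2/4 = 1.3
  S = [[8.5, -1.5],
 [-1.5, 1.3]].

Step 3 — invert S. det(S) = 8.5·1.3 - (-1.5)² = 8.8.
  S^{-1} = (1/det) · [[d, -b], [-b, a]] = [[0.1477, 0.1705],
 [0.1705, 0.9659]].

Step 4 — quadratic form (x̄ - mu_0)^T · S^{-1} · (x̄ - mu_0):
  S^{-1} · (x̄ - mu_0) = (0.3182, 3.1364),
  (x̄ - mu_0)^T · [...] = (-2)·(0.3182) + (3.6)·(3.1364) = 10.6545.

Step 5 — scale by n: T² = 5 · 10.6545 = 53.2727.

T² ≈ 53.2727


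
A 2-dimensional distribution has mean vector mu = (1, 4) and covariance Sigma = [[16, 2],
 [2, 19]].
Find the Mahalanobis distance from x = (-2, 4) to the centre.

Step 1 — centre the observation: (x - mu) = (-3, 0).

Step 2 — invert Sigma. det(Sigma) = 16·19 - (2)² = 300.
  Sigma^{-1} = (1/det) · [[d, -b], [-b, a]] = [[0.0633, -0.0067],
 [-0.0067, 0.0533]].

Step 3 — form the quadratic (x - mu)^T · Sigma^{-1} · (x - mu):
  Sigma^{-1} · (x - mu) = (-0.19, 0.02).
  (x - mu)^T · [Sigma^{-1} · (x - mu)] = (-3)·(-0.19) + (0)·(0.02) = 0.57.

Step 4 — take square root: d = √(0.57) ≈ 0.755.

d(x, mu) = √(0.57) ≈ 0.755


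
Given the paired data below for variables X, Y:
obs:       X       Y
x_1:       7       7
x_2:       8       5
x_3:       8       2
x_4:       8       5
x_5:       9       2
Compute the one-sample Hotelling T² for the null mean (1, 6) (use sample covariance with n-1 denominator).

Step 1 — sample mean vector:
  mean(X) = (7 + 8 + 8 + 8 + 9) / 5 = 40/5 = 8
  mean(Y) = (7 + 5 + 2 + 5 + 2) / 5 = 21/5 = 4.2
  x̄ = (8, 4.2),  deviation x̄ - mu_0 = (8, 4.2) - (1, 6) = (7, -1.8).

Step 2 — sample covariance matrix, S[i,j] = (1/(n-1)) · Σ_k (x_{k,i} - mean_i) · (x_{k,j} - mean_j), divisor n-1 = 4:
  S[X,X] = ((-1)·(-1) + (0)·(0) + (0)·(0) + (0)·(0) + (1)·(1)) / 4 = 2/4 = 0.5
  S[X,Y] = ((-1)·(2.8) + (0)·(0.8) + (0)·(-2.2) + (0)·(0.8) + (1)·(-2.2)) / 4 = -5/4 = -1.25
  S[Y,Y] = ((2.8)·(2.8) + (0.8)·(0.8) + (-2.2)·(-2.2) + (0.8)·(0.8) + (-2.2)·(-2.2)) / 4 = 18.8/4 = 4.7
  S = [[0.5, -1.25],
 [-1.25, 4.7]].

Step 3 — invert S. det(S) = 0.5·4.7 - (-1.25)² = 0.7875.
  S^{-1} = (1/det) · [[d, -b], [-b, a]] = [[5.9683, 1.5873],
 [1.5873, 0.6349]].

Step 4 — quadratic form (x̄ - mu_0)^T · S^{-1} · (x̄ - mu_0):
  S^{-1} · (x̄ - mu_0) = (38.9206, 9.9683),
  (x̄ - mu_0)^T · [...] = (7)·(38.9206) + (-1.8)·(9.9683) = 254.5016.

Step 5 — scale by n: T² = 5 · 254.5016 = 1272.5079.

T² ≈ 1272.5079


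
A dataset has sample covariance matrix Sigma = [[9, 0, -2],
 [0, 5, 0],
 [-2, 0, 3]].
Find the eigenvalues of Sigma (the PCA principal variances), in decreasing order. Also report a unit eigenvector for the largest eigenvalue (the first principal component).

Step 1 — characteristic polynomial p(λ) = det(λI - Sigma) = λ³ - tr·λ² + c_1·λ - det, where tr = trace, c_1 = sum of the principal 2×2 minors, det = det(Sigma):
  tr = 9 + 5 + 3 = 17,
  c_1 = (9·5 - (0)²) + (9·3 - (-2)²) + (5·3 - (0)²) = 45 + 23 + 15 = 83,
  det = 9·(5·3 - (0)²) - (0)·((0)·3 - (0)·(-2)) + (-2)·((0)·(0) - 5·(-2)) = 9·(15) - (0)·(0) + (-2)·(10) = 115.
  So p(λ) = λ³ - 17λ² + 83λ - 115.
Step 2 — look for an integer root (rational root theorem: any rational root is an integer divisor of 115). Testing λ = 5:
  p(5) = 125 - 425 + 415 - 115 = 0  ✓
  Dividing out (λ - 5): p(λ) = (λ - 5)(λ² - 12λ + 23).
Step 3 — remaining eigenvalues from the quadratic λ² - 12λ + 23 = 0:
  Δ = 12² - 4·23 = 144 - 92 = 52,  λ = (12 ± √52)/2 = (12 ± 7.2111)/2 ≈ 9.6056 or 2.3944.
  Sorted: λ_1 = 9.6056,  λ_2 = 5,  λ_3 = 2.3944  (check: sum = 17 = tr ✓).

Step 4 — unit eigenvector for λ_1 ≈ 9.6056: v spans the null space of (Sigma - λ_1 I), whose rows are
  r_1 = (-0.6056, 0, -2),  r_2 = (0, -4.6056, 0),  r_3 = (-2, 0, -6.6056).
  v is orthogonal to every row, so take v ∝ r_1 × r_2 = ((0)·(0) - (-2)·(-4.6056), (-2)·(0) - (-0.6056)·(0), (-0.6056)·(-4.6056) - (0)·(0)) ≈ (-9.2111, 0, 2.7889).
  Rescale (multiply by -1 so the first nonzero entry is positive): u = (9.2111, 0, -2.7889).
  ||u|| = √((9.2111)² + (0)² + (-2.7889)²) = √(92.6224) ≈ 9.6241,  v_1 = u/||u|| ≈ (0.9571, 0, -0.2898) (||v_1|| = 1).

λ_1 = 9.6056,  λ_2 = 5,  λ_3 = 2.3944;  v_1 ≈ (0.9571, 0, -0.2898)


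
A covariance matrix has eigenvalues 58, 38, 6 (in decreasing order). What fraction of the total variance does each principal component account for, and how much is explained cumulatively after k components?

Step 1 — total variance = trace(Sigma) = Σ λ_i = 58 + 38 + 6 = 102.

Step 2 — fraction explained by component i = λ_i / Σ λ:
  PC1: 58/102 = 0.5686
  PC2: 38/102 = 0.3725
  PC3: 6/102 = 0.0588

Step 3 — cumulative fraction after k components = (λ_1 + ... + λ_k) / Σ λ:
  k = 1: 58/102 = 0.5686
  k = 2: (58 + 38)/102 = 96/102 = 0.9412
  k = 3: (58 + 38 + 6)/102 = 102/102 = 1

Summary (fraction, with percent):

explained: PC1 0.5686 (56.86%), PC2 0.3725 (37.25%), PC3 0.0588 (5.88%);  cumulative: 0.5686, 0.9412, 1


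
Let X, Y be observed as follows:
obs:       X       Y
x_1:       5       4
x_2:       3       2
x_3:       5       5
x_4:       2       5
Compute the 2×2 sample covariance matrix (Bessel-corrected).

Step 1 — column means:
  mean(X) = (5 + 3 + 5 + 2) / 4 = 15/4 = 3.75
  mean(Y) = (4 + 2 + 5 + 5) / 4 = 16/4 = 4

Step 2 — sample covariance S[i,j] = (1/(n-1)) · Σ_k (x_{k,i} - mean_i) · (x_{k,j} - mean_j), with n-1 = 3.
  S[X,X] = ((1.25)·(1.25) + (-0.75)·(-0.75) + (1.25)·(1.25) + (-1.75)·(-1.75)) / 3 = 6.75/3 = 2.25
  S[X,Y] = ((1.25)·(0) + (-0.75)·(-2) + (1.25)·(1) + (-1.75)·(1)) / 3 = 1/3 = 0.3333
  S[Y,Y] = ((0)·(0) + (-2)·(-2) + (1)·(1) + (1)·(1)) / 3 = 6/3 = 2

S is symmetric (S[j,i] = S[i,j]). Assembling:

S = [[2.25, 0.3333],
 [0.3333, 2]]


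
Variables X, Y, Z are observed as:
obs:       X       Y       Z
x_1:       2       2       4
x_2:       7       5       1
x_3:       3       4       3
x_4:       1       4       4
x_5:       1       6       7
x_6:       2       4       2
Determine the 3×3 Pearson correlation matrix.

Step 1 — column means:
  mean(X) = (2 + 7 + 3 + 1 + 1 + 2) / 6 = 16/6 = 2.6667
  mean(Y) = (2 + 5 + 4 + 4 + 6 + 4) / 6 = 25/6 = 4.1667
  mean(Z) = (4 + 1 + 3 + 4 + 7 + 2) / 6 = 21/6 = 3.5

Step 2 — sample variances and covariances s[i,j] = (1/(n-1)) · Σ_k (x_{k,i} - mean_i) · (x_{k,j} - mean_j), with n-1 = 5:
  s[X,X] = ((-0.6667)·(-0.6667) + (4.3333)·(4.3333) + (0.3333)·(0.3333) + (-1.6667)·(-1.6667) + (-1.6667)·(-1.6667) + (-0.6667)·(-0.6667)) / 5 = 25.3333/5 = 5.0667
  s[X,Y] = ((-0.6667)·(-2.1667) + (4.3333)·(0.8333) + (0.3333)·(-0.1667) + (-1.6667)·(-0.1667) + (-1.6667)·(1.8333) + (-0.6667)·(-0.1667)) / 5 = 2.3333/5 = 0.4667
  s[X,Z] = ((-0.6667)·(0.5) + (4.3333)·(-2.5) + (0.3333)·(-0.5) + (-1.6667)·(0.5) + (-1.6667)·(3.5) + (-0.6667)·(-1.5)) / 5 = -17/5 = -3.4
  s[Y,Y] = ((-2.1667)·(-2.1667) + (0.8333)·(0.8333) + (-0.1667)·(-0.1667) + (-0.1667)·(-0.1667) + (1.8333)·(1.8333) + (-0.1667)·(-0.1667)) / 5 = 8.8333/5 = 1.7667
  s[Y,Z] = ((-2.1667)·(0.5) + (0.8333)·(-2.5) + (-0.1667)·(-0.5) + (-0.1667)·(0.5) + (1.8333)·(3.5) + (-0.1667)·(-1.5)) / 5 = 3.5/5 = 0.7
  s[Z,Z] = ((0.5)·(0.5) + (-2.5)·(-2.5) + (-0.5)·(-0.5) + (0.5)·(0.5) + (3.5)·(3.5) + (-1.5)·(-1.5)) / 5 = 21.5/5 = 4.3
  Sample standard deviations s_i = √(s[i,i]):
  s(X) = √(5.0667) = 2.2509
  s(Y) = √(1.7667) = 1.3292
  s(Z) = √(4.3) = 2.0736

Step 3 — r_{ij} = s_{ij} / (s_i · s_j):
  r[X,X] = 1 (diagonal).
  r[X,Y] = 0.4667 / (2.2509 · 1.3292) = 0.4667 / 2.9918 = 0.156
  r[X,Z] = -3.4 / (2.2509 · 2.0736) = -3.4 / 4.6676 = -0.7284
  r[Y,Y] = 1 (diagonal).
  r[Y,Z] = 0.7 / (1.3292 · 2.0736) = 0.7 / 2.7562 = 0.254
  r[Z,Z] = 1 (diagonal).

R is symmetric with unit diagonal. Assembling:

R = [[1, 0.156, -0.7284],
 [0.156, 1, 0.254],
 [-0.7284, 0.254, 1]]


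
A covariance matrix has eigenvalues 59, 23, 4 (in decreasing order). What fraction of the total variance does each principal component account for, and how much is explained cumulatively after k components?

Step 1 — total variance = trace(Sigma) = Σ λ_i = 59 + 23 + 4 = 86.

Step 2 — fraction explained by component i = λ_i / Σ λ:
  PC1: 59/86 = 0.686
  PC2: 23/86 = 0.2674
  PC3: 4/86 = 0.0465

Step 3 — cumulative fraction after k components = (λ_1 + ... + λ_k) / Σ λ:
  k = 1: 59/86 = 0.686
  k = 2: (59 + 23)/86 = 82/86 = 0.9535
  k = 3: (59 + 23 + 4)/86 = 86/86 = 1

Summary (fraction, with percent):

explained: PC1 0.686 (68.6%), PC2 0.2674 (26.74%), PC3 0.0465 (4.65%);  cumulative: 0.686, 0.9535, 1


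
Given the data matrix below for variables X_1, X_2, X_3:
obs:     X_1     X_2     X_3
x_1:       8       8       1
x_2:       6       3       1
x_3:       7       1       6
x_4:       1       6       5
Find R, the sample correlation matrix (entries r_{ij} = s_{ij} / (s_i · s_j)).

Step 1 — column means:
  mean(X_1) = (8 + 6 + 7 + 1) / 4 = 22/4 = 5.5
  mean(X_2) = (8 + 3 + 1 + 6) / 4 = 18/4 = 4.5
  mean(X_3) = (1 + 1 + 6 + 5) / 4 = 13/4 = 3.25

Step 2 — sample variances and covariances s[i,j] = (1/(n-1)) · Σ_k (x_{k,i} - mean_i) · (x_{k,j} - mean_j), with n-1 = 3:
  s[X_1,X_1] = ((2.5)·(2.5) + (0.5)·(0.5) + (1.5)·(1.5) + (-4.5)·(-4.5)) / 3 = 29/3 = 9.6667
  s[X_1,X_2] = ((2.5)·(3.5) + (0.5)·(-1.5) + (1.5)·(-3.5) + (-4.5)·(1.5)) / 3 = -4/3 = -1.3333
  s[X_1,X_3] = ((2.5)·(-2.25) + (0.5)·(-2.25) + (1.5)·(2.75) + (-4.5)·(1.75)) / 3 = -10.5/3 = -3.5
  s[X_2,X_2] = ((3.5)·(3.5) + (-1.5)·(-1.5) + (-3.5)·(-3.5) + (1.5)·(1.5)) / 3 = 29/3 = 9.6667
  s[X_2,X_3] = ((3.5)·(-2.25) + (-1.5)·(-2.25) + (-3.5)·(2.75) + (1.5)·(1.75)) / 3 = -11.5/3 = -3.8333
  s[X_3,X_3] = ((-2.25)·(-2.25) + (-2.25)·(-2.25) + (2.75)·(2.75) + (1.75)·(1.75)) / 3 = 20.75/3 = 6.9167
  Sample standard deviations s_i = √(s[i,i]):
  s(X_1) = √(9.6667) = 3.1091
  s(X_2) = √(9.6667) = 3.1091
  s(X_3) = √(6.9167) = 2.63

Step 3 — r_{ij} = s_{ij} / (s_i · s_j):
  r[X_1,X_1] = 1 (diagonal).
  r[X_1,X_2] = -1.3333 / (3.1091 · 3.1091) = -1.3333 / 9.6667 = -0.1379
  r[X_1,X_3] = -3.5 / (3.1091 · 2.63) = -3.5 / 8.1769 = -0.428
  r[X_2,X_2] = 1 (diagonal).
  r[X_2,X_3] = -3.8333 / (3.1091 · 2.63) = -3.8333 / 8.1769 = -0.4688
  r[X_3,X_3] = 1 (diagonal).

R is symmetric with unit diagonal. Assembling:

R = [[1, -0.1379, -0.428],
 [-0.1379, 1, -0.4688],
 [-0.428, -0.4688, 1]]


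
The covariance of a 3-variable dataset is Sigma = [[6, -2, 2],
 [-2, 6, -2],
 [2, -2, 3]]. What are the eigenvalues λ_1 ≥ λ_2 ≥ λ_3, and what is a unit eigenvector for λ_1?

Step 1 — characteristic polynomial p(λ) = det(λI - Sigma) = λ³ - tr·λ² + c_1·λ - det, where tr = trace, c_1 = sum of the principal 2×2 minors, det = det(Sigma):
  tr = 6 + 6 + 3 = 15,
  c_1 = (6·6 - (-2)²) + (6·3 - (2)²) + (6·3 - (-2)²) = 32 + 14 + 14 = 60,
  det = 6·(6·3 - (-2)²) - (-2)·((-2)·3 - (-2)·(2)) + (2)·((-2)·(-2) - 6·(2)) = 6·(14) - (-2)·(-2) + (2)·(-8) = 64.
  So p(λ) = λ³ - 15λ² + 60λ - 64.
Step 2 — look for an integer root (rational root theorem: any rational root is an integer divisor of 64). Testing λ = 4:
  p(4) = 64 - 240 + 240 - 64 = 0  ✓
  Dividing out (λ - 4): p(λ) = (λ - 4)(λ² - 11λ + 16).
Step 3 — remaining eigenvalues from the quadratic λ² - 11λ + 16 = 0:
  Δ = 11² - 4·16 = 121 - 64 = 57,  λ = (11 ± √57)/2 = (11 ± 7.5498)/2 ≈ 9.2749 or 1.7251.
  Sorted: λ_1 = 9.2749,  λ_2 = 4,  λ_3 = 1.7251  (check: sum = 15 = tr ✓).

Step 4 — unit eigenvector for λ_1 ≈ 9.2749: v spans the null space of (Sigma - λ_1 I), whose rows are
  r_1 = (-3.2749, -2, 2),  r_2 = (-2, -3.2749, -2),  r_3 = (2, -2, -6.2749).
  v is orthogonal to every row, so take v ∝ r_1 × r_2 = ((-2)·(-2) - (2)·(-3.2749), (2)·(-2) - (-3.2749)·(-2), (-3.2749)·(-3.2749) - (-2)·(-2)) ≈ (10.5498, -10.5498, 6.7251).
  Let u = (10.5498, -10.5498, 6.7251).
  ||u|| = √((10.5498)² + (-10.5498)² + (6.7251)²) = √(267.8248) ≈ 16.3654,  v_1 = u/||u|| ≈ (0.6446, -0.6446, 0.4109) (||v_1|| = 1).

λ_1 = 9.2749,  λ_2 = 4,  λ_3 = 1.7251;  v_1 ≈ (0.6446, -0.6446, 0.4109)


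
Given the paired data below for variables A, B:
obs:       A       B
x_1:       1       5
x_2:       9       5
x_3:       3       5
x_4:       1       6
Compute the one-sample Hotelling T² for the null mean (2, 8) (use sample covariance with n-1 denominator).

Step 1 — sample mean vector:
  mean(A) = (1 + 9 + 3 + 1) / 4 = 14/4 = 3.5
  mean(B) = (5 + 5 + 5 + 6) / 4 = 21/4 = 5.25
  x̄ = (3.5, 5.25),  deviation x̄ - mu_0 = (3.5, 5.25) - (2, 8) = (1.5, -2.75).

Step 2 — sample covariance matrix, S[i,j] = (1/(n-1)) · Σ_k (x_{k,i} - mean_i) · (x_{k,j} - mean_j), divisor n-1 = 3:
  S[A,A] = ((-2.5)·(-2.5) + (5.5)·(5.5) + (-0.5)·(-0.5) + (-2.5)·(-2.5)) / 3 = 43/3 = 14.3333
  S[A,B] = ((-2.5)·(-0.25) + (5.5)·(-0.25) + (-0.5)·(-0.25) + (-2.5)·(0.75)) / 3 = -2.5/3 = -0.8333
  S[B,B] = ((-0.25)·(-0.25) + (-0.25)·(-0.25) + (-0.25)·(-0.25) + (0.75)·(0.75)) / 3 = 0.75/3 = 0.25
  S = [[14.3333, -0.8333],
 [-0.8333, 0.25]].

Step 3 — invert S. det(S) = 14.3333·0.25 - (-0.8333)² = 2.8889.
  S^{-1} = (1/det) · [[d, -b], [-b, a]] = [[0.0865, 0.2885],
 [0.2885, 4.9615]].

Step 4 — quadratic form (x̄ - mu_0)^T · S^{-1} · (x̄ - mu_0):
  S^{-1} · (x̄ - mu_0) = (-0.6635, -13.2115),
  (x̄ - mu_0)^T · [...] = (1.5)·(-0.6635) + (-2.75)·(-13.2115) = 35.3365.

Step 5 — scale by n: T² = 4 · 35.3365 = 141.3462.

T² ≈ 141.3462


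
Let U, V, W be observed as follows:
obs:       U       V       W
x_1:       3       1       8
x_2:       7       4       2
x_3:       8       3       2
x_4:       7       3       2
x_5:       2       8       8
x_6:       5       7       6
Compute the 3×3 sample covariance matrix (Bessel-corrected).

Step 1 — column means:
  mean(U) = (3 + 7 + 8 + 7 + 2 + 5) / 6 = 32/6 = 5.3333
  mean(V) = (1 + 4 + 3 + 3 + 8 + 7) / 6 = 26/6 = 4.3333
  mean(W) = (8 + 2 + 2 + 2 + 8 + 6) / 6 = 28/6 = 4.6667

Step 2 — sample covariance S[i,j] = (1/(n-1)) · Σ_k (x_{k,i} - mean_i) · (x_{k,j} - mean_j), with n-1 = 5.
  S[U,U] = ((-2.3333)·(-2.3333) + (1.6667)·(1.6667) + (2.6667)·(2.6667) + (1.6667)·(1.6667) + (-3.3333)·(-3.3333) + (-0.3333)·(-0.3333)) / 5 = 29.3333/5 = 5.8667
  S[U,V] = ((-2.3333)·(-3.3333) + (1.6667)·(-0.3333) + (2.6667)·(-1.3333) + (1.6667)·(-1.3333) + (-3.3333)·(3.6667) + (-0.3333)·(2.6667)) / 5 = -11.6667/5 = -2.3333
  S[U,W] = ((-2.3333)·(3.3333) + (1.6667)·(-2.6667) + (2.6667)·(-2.6667) + (1.6667)·(-2.6667) + (-3.3333)·(3.3333) + (-0.3333)·(1.3333)) / 5 = -35.3333/5 = -7.0667
  S[V,V] = ((-3.3333)·(-3.3333) + (-0.3333)·(-0.3333) + (-1.3333)·(-1.3333) + (-1.3333)·(-1.3333) + (3.6667)·(3.6667) + (2.6667)·(2.6667)) / 5 = 35.3333/5 = 7.0667
  S[V,W] = ((-3.3333)·(3.3333) + (-0.3333)·(-2.6667) + (-1.3333)·(-2.6667) + (-1.3333)·(-2.6667) + (3.6667)·(3.3333) + (2.6667)·(1.3333)) / 5 = 12.6667/5 = 2.5333
  S[W,W] = ((3.3333)·(3.3333) + (-2.6667)·(-2.6667) + (-2.6667)·(-2.6667) + (-2.6667)·(-2.6667) + (3.3333)·(3.3333) + (1.3333)·(1.3333)) / 5 = 45.3333/5 = 9.0667

S is symmetric (S[j,i] = S[i,j]). Assembling:

S = [[5.8667, -2.3333, -7.0667],
 [-2.3333, 7.0667, 2.5333],
 [-7.0667, 2.5333, 9.0667]]


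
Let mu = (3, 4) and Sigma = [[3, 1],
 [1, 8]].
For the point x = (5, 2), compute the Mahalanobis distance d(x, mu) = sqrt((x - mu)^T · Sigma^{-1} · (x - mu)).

Step 1 — centre the observation: (x - mu) = (2, -2).

Step 2 — invert Sigma. det(Sigma) = 3·8 - (1)² = 23.
  Sigma^{-1} = (1/det) · [[d, -b], [-b, a]] = [[0.3478, -0.0435],
 [-0.0435, 0.1304]].

Step 3 — form the quadratic (x - mu)^T · Sigma^{-1} · (x - mu):
  Sigma^{-1} · (x - mu) = (0.7826, -0.3478).
  (x - mu)^T · [Sigma^{-1} · (x - mu)] = (2)·(0.7826) + (-2)·(-0.3478) = 2.2609.

Step 4 — take square root: d = √(2.2609) ≈ 1.5036.

d(x, mu) = √(2.2609) ≈ 1.5036


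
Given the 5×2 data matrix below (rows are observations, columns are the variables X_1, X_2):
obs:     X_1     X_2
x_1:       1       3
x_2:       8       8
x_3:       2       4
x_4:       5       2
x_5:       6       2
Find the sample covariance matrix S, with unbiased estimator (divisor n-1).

Step 1 — column means:
  mean(X_1) = (1 + 8 + 2 + 5 + 6) / 5 = 22/5 = 4.4
  mean(X_2) = (3 + 8 + 4 + 2 + 2) / 5 = 19/5 = 3.8

Step 2 — sample covariance S[i,j] = (1/(n-1)) · Σ_k (x_{k,i} - mean_i) · (x_{k,j} - mean_j), with n-1 = 4.
  S[X_1,X_1] = ((-3.4)·(-3.4) + (3.6)·(3.6) + (-2.4)·(-2.4) + (0.6)·(0.6) + (1.6)·(1.6)) / 4 = 33.2/4 = 8.3
  S[X_1,X_2] = ((-3.4)·(-0.8) + (3.6)·(4.2) + (-2.4)·(0.2) + (0.6)·(-1.8) + (1.6)·(-1.8)) / 4 = 13.4/4 = 3.35
  S[X_2,X_2] = ((-0.8)·(-0.8) + (4.2)·(4.2) + (0.2)·(0.2) + (-1.8)·(-1.8) + (-1.8)·(-1.8)) / 4 = 24.8/4 = 6.2

S is symmetric (S[j,i] = S[i,j]). Assembling:

S = [[8.3, 3.35],
 [3.35, 6.2]]


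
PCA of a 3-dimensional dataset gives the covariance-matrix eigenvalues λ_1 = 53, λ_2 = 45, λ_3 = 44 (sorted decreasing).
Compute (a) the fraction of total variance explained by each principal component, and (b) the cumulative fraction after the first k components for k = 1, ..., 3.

Step 1 — total variance = trace(Sigma) = Σ λ_i = 53 + 45 + 44 = 142.

Step 2 — fraction explained by component i = λ_i / Σ λ:
  PC1: 53/142 = 0.3732
  PC2: 45/142 = 0.3169
  PC3: 44/142 = 0.3099

Step 3 — cumulative fraction after k components = (λ_1 + ... + λ_k) / Σ λ:
  k = 1: 53/142 = 0.3732
  k = 2: (53 + 45)/142 = 98/142 = 0.6901
  k = 3: (53 + 45 + 44)/142 = 142/142 = 1

Summary (fraction, with percent):

explained: PC1 0.3732 (37.32%), PC2 0.3169 (31.69%), PC3 0.3099 (30.99%);  cumulative: 0.3732, 0.6901, 1


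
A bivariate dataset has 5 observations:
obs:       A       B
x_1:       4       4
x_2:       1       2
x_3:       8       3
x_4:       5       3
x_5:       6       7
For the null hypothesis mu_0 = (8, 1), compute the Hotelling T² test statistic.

Step 1 — sample mean vector:
  mean(A) = (4 + 1 + 8 + 5 + 6) / 5 = 24/5 = 4.8
  mean(B) = (4 + 2 + 3 + 3 + 7) / 5 = 19/5 = 3.8
  x̄ = (4.8, 3.8),  deviation x̄ - mu_0 = (4.8, 3.8) - (8, 1) = (-3.2, 2.8).

Step 2 — sample covariance matrix, S[i,j] = (1/(n-1)) · Σ_k (x_{k,i} - mean_i) · (x_{k,j} - mean_j), divisor n-1 = 4:
  S[A,A] = ((-0.8)·(-0.8) + (-3.8)·(-3.8) + (3.2)·(3.2) + (0.2)·(0.2) + (1.2)·(1.2)) / 4 = 26.8/4 = 6.7
  S[A,B] = ((-0.8)·(0.2) + (-3.8)·(-1.8) + (3.2)·(-0.8) + (0.2)·(-0.8) + (1.2)·(3.2)) / 4 = 7.8/4 = 1.95
  S[B,B] = ((0.2)·(0.2) + (-1.8)·(-1.8) + (-0.8)·(-0.8) + (-0.8)·(-0.8) + (3.2)·(3.2)) / 4 = 14.8/4 = 3.7
  S = [[6.7, 1.95],
 [1.95, 3.7]].

Step 3 — invert S. det(S) = 6.7·3.7 - (1.95)² = 20.9875.
  S^{-1} = (1/det) · [[d, -b], [-b, a]] = [[0.1763, -0.0929],
 [-0.0929, 0.3192]].

Step 4 — quadratic form (x̄ - mu_0)^T · S^{-1} · (x̄ - mu_0):
  S^{-1} · (x̄ - mu_0) = (-0.8243, 1.1912),
  (x̄ - mu_0)^T · [...] = (-3.2)·(-0.8243) + (2.8)·(1.1912) = 5.9731.

Step 5 — scale by n: T² = 5 · 5.9731 = 29.8654.

T² ≈ 29.8654


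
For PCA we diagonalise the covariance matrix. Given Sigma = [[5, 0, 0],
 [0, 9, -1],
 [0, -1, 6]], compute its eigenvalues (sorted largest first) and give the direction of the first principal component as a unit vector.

Step 1 — characteristic polynomial p(λ) = det(λI - Sigma) = λ³ - tr·λ² + c_1·λ - det, where tr = trace, c_1 = sum of the principal 2×2 minors, det = det(Sigma):
  tr = 5 + 9 + 6 = 20,
  c_1 = (5·9 - (0)²) + (5·6 - (0)²) + (9·6 - (-1)²) = 45 + 30 + 53 = 128,
  det = 5·(9·6 - (-1)²) - (0)·((0)·6 - (-1)·(0)) + (0)·((0)·(-1) - 9·(0)) = 5·(53) - (0)·(0) + (0)·(0) = 265.
  So p(λ) = λ³ - 20λ² + 128λ - 265.
Step 2 — look for an integer root (rational root theorem: any rational root is an integer divisor of 265). Testing λ = 5:
  p(5) = 125 - 500 + 640 - 265 = 0  ✓
  Dividing out (λ - 5): p(λ) = (λ - 5)(λ² - 15λ + 53).
Step 3 — remaining eigenvalues from the quadratic λ² - 15λ + 53 = 0:
  Δ = 15² - 4·53 = 225 - 212 = 13,  λ = (15 ± √13)/2 = (15 ± 3.6056)/2 ≈ 9.3028 or 5.6972.
  Sorted: λ_1 = 9.3028,  λ_2 = 5.6972,  λ_3 = 5  (check: sum = 20 = tr ✓).

Step 4 — unit eigenvector for λ_1 ≈ 9.3028: v spans the null space of (Sigma - λ_1 I), whose rows are
  r_1 = (-4.3028, 0, 0),  r_2 = (0, -0.3028, -1),  r_3 = (0, -1, -3.3028).
  v is orthogonal to every row, so take v ∝ r_1 × r_2 = ((0)·(-1) - (0)·(-0.3028), (0)·(0) - (-4.3028)·(-1), (-4.3028)·(-0.3028) - (0)·(0)) ≈ (0, -4.3028, 1.3028).
  Rescale (multiply by -1 so the first nonzero entry is positive): u = (0, 4.3028, -1.3028).
  ||u|| = √((0)² + (4.3028)² + (-1.3028)²) = √(20.2111) ≈ 4.4957,  v_1 = u/||u|| ≈ (0, 0.9571, -0.2898) (||v_1|| = 1).

λ_1 = 9.3028,  λ_2 = 5.6972,  λ_3 = 5;  v_1 ≈ (0, 0.9571, -0.2898)


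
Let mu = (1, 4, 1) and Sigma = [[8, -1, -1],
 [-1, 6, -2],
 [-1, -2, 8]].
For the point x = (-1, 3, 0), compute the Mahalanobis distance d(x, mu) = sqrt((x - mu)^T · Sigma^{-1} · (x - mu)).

Step 1 — centre the observation: (x - mu) = (-2, -1, -1).

Step 2 — invert Sigma (cofactor / det for 3×3, or solve directly):
  Sigma^{-1} = [[0.1317, 0.0299, 0.024],
 [0.0299, 0.1886, 0.0509],
 [0.024, 0.0509, 0.1407]].

Step 3 — form the quadratic (x - mu)^T · Sigma^{-1} · (x - mu):
  Sigma^{-1} · (x - mu) = (-0.3174, -0.2994, -0.2395).
  (x - mu)^T · [Sigma^{-1} · (x - mu)] = (-2)·(-0.3174) + (-1)·(-0.2994) + (-1)·(-0.2395) = 1.1737.

Step 4 — take square root: d = √(1.1737) ≈ 1.0834.

d(x, mu) = √(1.1737) ≈ 1.0834


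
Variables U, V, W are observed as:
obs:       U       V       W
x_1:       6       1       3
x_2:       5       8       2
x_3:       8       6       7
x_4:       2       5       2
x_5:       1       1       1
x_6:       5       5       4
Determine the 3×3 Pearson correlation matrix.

Step 1 — column means:
  mean(U) = (6 + 5 + 8 + 2 + 1 + 5) / 6 = 27/6 = 4.5
  mean(V) = (1 + 8 + 6 + 5 + 1 + 5) / 6 = 26/6 = 4.3333
  mean(W) = (3 + 2 + 7 + 2 + 1 + 4) / 6 = 19/6 = 3.1667

Step 2 — sample variances and covariances s[i,j] = (1/(n-1)) · Σ_k (x_{k,i} - mean_i) · (x_{k,j} - mean_j), with n-1 = 5:
  s[U,U] = ((1.5)·(1.5) + (0.5)·(0.5) + (3.5)·(3.5) + (-2.5)·(-2.5) + (-3.5)·(-3.5) + (0.5)·(0.5)) / 5 = 33.5/5 = 6.7
  s[U,V] = ((1.5)·(-3.3333) + (0.5)·(3.6667) + (3.5)·(1.6667) + (-2.5)·(0.6667) + (-3.5)·(-3.3333) + (0.5)·(0.6667)) / 5 = 13/5 = 2.6
  s[U,W] = ((1.5)·(-0.1667) + (0.5)·(-1.1667) + (3.5)·(3.8333) + (-2.5)·(-1.1667) + (-3.5)·(-2.1667) + (0.5)·(0.8333)) / 5 = 23.5/5 = 4.7
  s[V,V] = ((-3.3333)·(-3.3333) + (3.6667)·(3.6667) + (1.6667)·(1.6667) + (0.6667)·(0.6667) + (-3.3333)·(-3.3333) + (0.6667)·(0.6667)) / 5 = 39.3333/5 = 7.8667
  s[V,W] = ((-3.3333)·(-0.1667) + (3.6667)·(-1.1667) + (1.6667)·(3.8333) + (0.6667)·(-1.1667) + (-3.3333)·(-2.1667) + (0.6667)·(0.8333)) / 5 = 9.6667/5 = 1.9333
  s[W,W] = ((-0.1667)·(-0.1667) + (-1.1667)·(-1.1667) + (3.8333)·(3.8333) + (-1.1667)·(-1.1667) + (-2.1667)·(-2.1667) + (0.8333)·(0.8333)) / 5 = 22.8333/5 = 4.5667
  Sample standard deviations s_i = √(s[i,i]):
  s(U) = √(6.7) = 2.5884
  s(V) = √(7.8667) = 2.8048
  s(W) = √(4.5667) = 2.137

Step 3 — r_{ij} = s_{ij} / (s_i · s_j):
  r[U,U] = 1 (diagonal).
  r[U,V] = 2.6 / (2.5884 · 2.8048) = 2.6 / 7.2599 = 0.3581
  r[U,W] = 4.7 / (2.5884 · 2.137) = 4.7 / 5.5314 = 0.8497
  r[V,V] = 1 (diagonal).
  r[V,W] = 1.9333 / (2.8048 · 2.137) = 1.9333 / 5.9937 = 0.3226
  r[W,W] = 1 (diagonal).

R is symmetric with unit diagonal. Assembling:

R = [[1, 0.3581, 0.8497],
 [0.3581, 1, 0.3226],
 [0.8497, 0.3226, 1]]


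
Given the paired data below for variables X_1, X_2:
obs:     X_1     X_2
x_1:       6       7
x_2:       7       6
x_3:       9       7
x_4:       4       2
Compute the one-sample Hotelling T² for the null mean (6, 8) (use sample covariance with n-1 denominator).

Step 1 — sample mean vector:
  mean(X_1) = (6 + 7 + 9 + 4) / 4 = 26/4 = 6.5
  mean(X_2) = (7 + 6 + 7 + 2) / 4 = 22/4 = 5.5
  x̄ = (6.5, 5.5),  deviation x̄ - mu_0 = (6.5, 5.5) - (6, 8) = (0.5, -2.5).

Step 2 — sample covariance matrix, S[i,j] = (1/(n-1)) · Σ_k (x_{k,i} - mean_i) · (x_{k,j} - mean_j), divisor n-1 = 3:
  S[X_1,X_1] = ((-0.5)·(-0.5) + (0.5)·(0.5) + (2.5)·(2.5) + (-2.5)·(-2.5)) / 3 = 13/3 = 4.3333
  S[X_1,X_2] = ((-0.5)·(1.5) + (0.5)·(0.5) + (2.5)·(1.5) + (-2.5)·(-3.5)) / 3 = 12/3 = 4
  S[X_2,X_2] = ((1.5)·(1.5) + (0.5)·(0.5) + (1.5)·(1.5) + (-3.5)·(-3.5)) / 3 = 17/3 = 5.6667
  S = [[4.3333, 4],
 [4, 5.6667]].

Step 3 — invert S. det(S) = 4.3333·5.6667 - (4)² = 8.5556.
  S^{-1} = (1/det) · [[d, -b], [-b, a]] = [[0.6623, -0.4675],
 [-0.4675, 0.5065]].

Step 4 — quadratic form (x̄ - mu_0)^T · S^{-1} · (x̄ - mu_0):
  S^{-1} · (x̄ - mu_0) = (1.5, -1.5),
  (x̄ - mu_0)^T · [...] = (0.5)·(1.5) + (-2.5)·(-1.5) = 4.5.

Step 5 — scale by n: T² = 4 · 4.5 = 18.

T² ≈ 18
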